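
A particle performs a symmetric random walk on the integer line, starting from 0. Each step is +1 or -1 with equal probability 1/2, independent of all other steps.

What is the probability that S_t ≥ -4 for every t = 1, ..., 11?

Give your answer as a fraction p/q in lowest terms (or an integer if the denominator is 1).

Let f(t,s) = #length-t paths at position s with S_1..S_t all ≥ -4.
f(t,s) = f(t-1,s-1) + f(t-1,s+1) for s ≥ -4; f(t,s) = 0 for s < -4.
t=0: f(0,0)=1
t=1: f(1,-1)=1 f(1,1)=1
t=2: f(2,-2)=1 f(2,0)=2 f(2,2)=1
t=3: f(3,-3)=1 f(3,-1)=3 f(3,1)=3 f(3,3)=1
t=4: f(4,-4)=1 f(4,-2)=4 f(4,0)=6 f(4,2)=4 f(4,4)=1
t=5: f(5,-3)=5 f(5,-1)=10 f(5,1)=10 f(5,3)=5 f(5,5)=1
t=6: f(6,-4)=5 f(6,-2)=15 f(6,0)=20 f(6,2)=15 f(6,4)=6 f(6,6)=1
t=7: f(7,-3)=20 f(7,-1)=35 f(7,1)=35 f(7,3)=21 f(7,5)=7 f(7,7)=1
t=8: f(8,-4)=20 f(8,-2)=55 f(8,0)=70 f(8,2)=56 f(8,4)=28 f(8,6)=8 f(8,8)=1
t=9: f(9,-3)=75 f(9,-1)=125 f(9,1)=126 f(9,3)=84 f(9,5)=36 f(9,7)=9 f(9,9)=1
t=10: f(10,-4)=75 f(10,-2)=200 f(10,0)=251 f(10,2)=210 f(10,4)=120 f(10,6)=45 f(10,8)=10 f(10,10)=1
t=11: f(11,-3)=275 f(11,-1)=451 f(11,1)=461 f(11,3)=330 f(11,5)=165 f(11,7)=55 f(11,9)=11 f(11,11)=1
Σ_s f(11,s) = 1749
P = 1749/2048 = 1749/2048

Answer: 1749/2048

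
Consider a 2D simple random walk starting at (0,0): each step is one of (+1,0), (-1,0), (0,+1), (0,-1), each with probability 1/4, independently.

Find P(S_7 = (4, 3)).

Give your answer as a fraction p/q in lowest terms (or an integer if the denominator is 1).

Answer: 35/16384

Derivation:
Let h be the number of horizontal steps (so 7-h are vertical). To end at (4,3) need (h+4)/2 right-steps and ((7-h)+3)/2 up-steps.
Sum over h with 4 ≤ h ≤ 4, h ≡ 0 (mod 2), 7-h ≡ 1 (mod 2):
h=4: C(7,4)·C(4,4)·C(3,3) = 35·1·1 = 35
Total favorable: 35
Total paths: 4^7 = 16384
P = 35/16384 = 35/16384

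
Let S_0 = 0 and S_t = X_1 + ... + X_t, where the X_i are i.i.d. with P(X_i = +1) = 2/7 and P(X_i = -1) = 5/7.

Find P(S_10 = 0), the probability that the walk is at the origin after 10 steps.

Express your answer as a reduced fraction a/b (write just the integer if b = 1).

Answer: 3600000/40353607

Derivation:
To be at 0 after 10 steps: need exactly 5 steps of +1 and 5 of -1.
Number of such sequences: C(10,5) = 252
Each has probability (2/7)^5 · (5/7)^5 = 100000/282475249
P = 252 · 100000/282475249 = 3600000/40353607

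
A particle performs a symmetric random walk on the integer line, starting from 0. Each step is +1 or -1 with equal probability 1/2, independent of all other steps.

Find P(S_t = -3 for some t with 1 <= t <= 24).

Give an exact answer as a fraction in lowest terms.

Answer: 2270193/4194304

Derivation:
Count via complement. Let g(t,s) = #length-t paths at position s with S_1..S_t all ≠ -3.
g(t,s) = g(t-1,s-1) + g(t-1,s+1) for s ≠ -3; g(t,-3) = 0.
t=0: g(0,0)=1
t=1: g(1,-1)=1 g(1,1)=1
t=2: g(2,-2)=1 g(2,0)=2 g(2,2)=1
t=3: g(3,-1)=3 g(3,1)=3 g(3,3)=1
t=4: g(4,-2)=3 g(4,0)=6 g(4,2)=4 g(4,4)=1
t=5: g(5,-1)=9 g(5,1)=10 g(5,3)=5 g(5,5)=1
t=6: g(6,-2)=9 g(6,0)=19 g(6,2)=15 g(6,4)=6 g(6,6)=1
t=7: g(7,-1)=28 g(7,1)=34 g(7,3)=21 g(7,5)=7 g(7,7)=1
t=8: g(8,-2)=28 g(8,0)=62 g(8,2)=55 g(8,4)=28 g(8,6)=8 g(8,8)=1
t=9: g(9,-1)=90 g(9,1)=117 g(9,3)=83 g(9,5)=36 g(9,7)=9 g(9,9)=1
t=10: g(10,-2)=90 g(10,0)=207 g(10,2)=200 g(10,4)=119 g(10,6)=45 g(10,8)=10 g(10,10)=1
t=11: g(11,-1)=297 g(11,1)=407 g(11,3)=319 g(11,5)=164 g(11,7)=55 g(11,9)=11 g(11,11)=1
t=12: g(12,-2)=297 g(12,0)=704 g(12,2)=726 g(12,4)=483 g(12,6)=219 g(12,8)=66 g(12,10)=12 g(12,12)=1
t=13: g(13,-1)=1001 g(13,1)=1430 g(13,3)=1209 g(13,5)=702 g(13,7)=285 g(13,9)=78 g(13,11)=13 g(13,13)=1
t=14: g(14,-2)=1001 g(14,0)=2431 g(14,2)=2639 g(14,4)=1911 g(14,6)=987 g(14,8)=363 g(14,10)=91 g(14,12)=14 g(14,14)=1
t=15: g(15,-1)=3432 g(15,1)=5070 g(15,3)=4550 g(15,5)=2898 g(15,7)=1350 g(15,9)=454 g(15,11)=105 g(15,13)=15 g(15,15)=1
t=16: g(16,-2)=3432 g(16,0)=8502 g(16,2)=9620 g(16,4)=7448 g(16,6)=4248 g(16,8)=1804 g(16,10)=559 g(16,12)=120 g(16,14)=16 g(16,16)=1
t=17: g(17,-1)=11934 g(17,1)=18122 g(17,3)=17068 g(17,5)=11696 g(17,7)=6052 g(17,9)=2363 g(17,11)=679 g(17,13)=136 g(17,15)=17 g(17,17)=1
t=18: g(18,-2)=11934 g(18,0)=30056 g(18,2)=35190 g(18,4)=28764 g(18,6)=17748 g(18,8)=8415 g(18,10)=3042 g(18,12)=815 g(18,14)=153 g(18,16)=18 g(18,18)=1
t=19: g(19,-1)=41990 g(19,1)=65246 g(19,3)=63954 g(19,5)=46512 g(19,7)=26163 g(19,9)=11457 g(19,11)=3857 g(19,13)=968 g(19,15)=171 g(19,17)=19 g(19,19)=1
t=20: g(20,-2)=41990 g(20,0)=107236 g(20,2)=129200 g(20,4)=110466 g(20,6)=72675 g(20,8)=37620 g(20,10)=15314 g(20,12)=4825 g(20,14)=1139 g(20,16)=190 g(20,18)=20 g(20,20)=1
t=21: g(21,-1)=149226 g(21,1)=236436 g(21,3)=239666 g(21,5)=183141 g(21,7)=110295 g(21,9)=52934 g(21,11)=20139 g(21,13)=5964 g(21,15)=1329 g(21,17)=210 g(21,19)=21 g(21,21)=1
t=22: g(22,-2)=149226 g(22,0)=385662 g(22,2)=476102 g(22,4)=422807 g(22,6)=293436 g(22,8)=163229 g(22,10)=73073 g(22,12)=26103 g(22,14)=7293 g(22,16)=1539 g(22,18)=231 g(22,20)=22 g(22,22)=1
t=23: g(23,-1)=534888 g(23,1)=861764 g(23,3)=898909 g(23,5)=716243 g(23,7)=456665 g(23,9)=236302 g(23,11)=99176 g(23,13)=33396 g(23,15)=8832 g(23,17)=1770 g(23,19)=253 g(23,21)=23 g(23,23)=1
t=24: g(24,-2)=534888 g(24,0)=1396652 g(24,2)=1760673 g(24,4)=1615152 g(24,6)=1172908 g(24,8)=692967 g(24,10)=335478 g(24,12)=132572 g(24,14)=42228 g(24,16)=10602 g(24,18)=2023 g(24,20)=276 g(24,22)=24 g(24,24)=1
Paths never hitting -3: Σ_s g(24,s) = 7696444
Paths hitting -3: 2^24 - 7696444 = 9080772
P = 9080772/16777216 = 2270193/4194304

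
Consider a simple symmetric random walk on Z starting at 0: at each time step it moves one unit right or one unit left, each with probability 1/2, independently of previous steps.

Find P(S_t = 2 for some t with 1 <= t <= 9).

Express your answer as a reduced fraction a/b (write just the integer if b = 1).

Answer: 65/128

Derivation:
Count via complement. Let g(t,s) = #length-t paths at position s with S_1..S_t all ≠ 2.
g(t,s) = g(t-1,s-1) + g(t-1,s+1) for s ≠ 2; g(t,2) = 0.
t=0: g(0,0)=1
t=1: g(1,-1)=1 g(1,1)=1
t=2: g(2,-2)=1 g(2,0)=2
t=3: g(3,-3)=1 g(3,-1)=3 g(3,1)=2
t=4: g(4,-4)=1 g(4,-2)=4 g(4,0)=5
t=5: g(5,-5)=1 g(5,-3)=5 g(5,-1)=9 g(5,1)=5
t=6: g(6,-6)=1 g(6,-4)=6 g(6,-2)=14 g(6,0)=14
t=7: g(7,-7)=1 g(7,-5)=7 g(7,-3)=20 g(7,-1)=28 g(7,1)=14
t=8: g(8,-8)=1 g(8,-6)=8 g(8,-4)=27 g(8,-2)=48 g(8,0)=42
t=9: g(9,-9)=1 g(9,-7)=9 g(9,-5)=35 g(9,-3)=75 g(9,-1)=90 g(9,1)=42
Paths never hitting 2: Σ_s g(9,s) = 252
Paths hitting 2: 2^9 - 252 = 260
P = 260/512 = 65/128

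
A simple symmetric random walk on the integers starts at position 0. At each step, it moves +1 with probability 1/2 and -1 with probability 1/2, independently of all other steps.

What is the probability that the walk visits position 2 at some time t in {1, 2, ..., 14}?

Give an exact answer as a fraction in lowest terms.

Answer: 9949/16384

Derivation:
Count via complement. Let g(t,s) = #length-t paths at position s with S_1..S_t all ≠ 2.
g(t,s) = g(t-1,s-1) + g(t-1,s+1) for s ≠ 2; g(t,2) = 0.
t=0: g(0,0)=1
t=1: g(1,-1)=1 g(1,1)=1
t=2: g(2,-2)=1 g(2,0)=2
t=3: g(3,-3)=1 g(3,-1)=3 g(3,1)=2
t=4: g(4,-4)=1 g(4,-2)=4 g(4,0)=5
t=5: g(5,-5)=1 g(5,-3)=5 g(5,-1)=9 g(5,1)=5
t=6: g(6,-6)=1 g(6,-4)=6 g(6,-2)=14 g(6,0)=14
t=7: g(7,-7)=1 g(7,-5)=7 g(7,-3)=20 g(7,-1)=28 g(7,1)=14
t=8: g(8,-8)=1 g(8,-6)=8 g(8,-4)=27 g(8,-2)=48 g(8,0)=42
t=9: g(9,-9)=1 g(9,-7)=9 g(9,-5)=35 g(9,-3)=75 g(9,-1)=90 g(9,1)=42
t=10: g(10,-10)=1 g(10,-8)=10 g(10,-6)=44 g(10,-4)=110 g(10,-2)=165 g(10,0)=132
t=11: g(11,-11)=1 g(11,-9)=11 g(11,-7)=54 g(11,-5)=154 g(11,-3)=275 g(11,-1)=297 g(11,1)=132
t=12: g(12,-12)=1 g(12,-10)=12 g(12,-8)=65 g(12,-6)=208 g(12,-4)=429 g(12,-2)=572 g(12,0)=429
t=13: g(13,-13)=1 g(13,-11)=13 g(13,-9)=77 g(13,-7)=273 g(13,-5)=637 g(13,-3)=1001 g(13,-1)=1001 g(13,1)=429
t=14: g(14,-14)=1 g(14,-12)=14 g(14,-10)=90 g(14,-8)=350 g(14,-6)=910 g(14,-4)=1638 g(14,-2)=2002 g(14,0)=1430
Paths never hitting 2: Σ_s g(14,s) = 6435
Paths hitting 2: 2^14 - 6435 = 9949
P = 9949/16384 = 9949/16384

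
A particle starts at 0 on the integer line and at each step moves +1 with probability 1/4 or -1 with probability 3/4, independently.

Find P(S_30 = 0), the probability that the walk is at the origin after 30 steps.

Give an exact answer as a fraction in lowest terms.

Answer: 139110429284415/72057594037927936

Derivation:
To be at 0 after 30 steps: need exactly 15 steps of +1 and 15 of -1.
Number of such sequences: C(30,15) = 155117520
Each has probability (1/4)^15 · (3/4)^15 = 14348907/1152921504606846976
P = 155117520 · 14348907/1152921504606846976 = 139110429284415/72057594037927936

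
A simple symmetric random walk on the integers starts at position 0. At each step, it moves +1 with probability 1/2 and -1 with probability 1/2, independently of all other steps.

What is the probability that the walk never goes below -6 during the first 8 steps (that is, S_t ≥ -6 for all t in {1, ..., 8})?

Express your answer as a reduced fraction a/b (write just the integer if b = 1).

Answer: 127/128

Derivation:
Let f(t,s) = #length-t paths at position s with S_1..S_t all ≥ -6.
f(t,s) = f(t-1,s-1) + f(t-1,s+1) for s ≥ -6; f(t,s) = 0 for s < -6.
t=0: f(0,0)=1
t=1: f(1,-1)=1 f(1,1)=1
t=2: f(2,-2)=1 f(2,0)=2 f(2,2)=1
t=3: f(3,-3)=1 f(3,-1)=3 f(3,1)=3 f(3,3)=1
t=4: f(4,-4)=1 f(4,-2)=4 f(4,0)=6 f(4,2)=4 f(4,4)=1
t=5: f(5,-5)=1 f(5,-3)=5 f(5,-1)=10 f(5,1)=10 f(5,3)=5 f(5,5)=1
t=6: f(6,-6)=1 f(6,-4)=6 f(6,-2)=15 f(6,0)=20 f(6,2)=15 f(6,4)=6 f(6,6)=1
t=7: f(7,-5)=7 f(7,-3)=21 f(7,-1)=35 f(7,1)=35 f(7,3)=21 f(7,5)=7 f(7,7)=1
t=8: f(8,-6)=7 f(8,-4)=28 f(8,-2)=56 f(8,0)=70 f(8,2)=56 f(8,4)=28 f(8,6)=8 f(8,8)=1
Σ_s f(8,s) = 254
P = 254/256 = 127/128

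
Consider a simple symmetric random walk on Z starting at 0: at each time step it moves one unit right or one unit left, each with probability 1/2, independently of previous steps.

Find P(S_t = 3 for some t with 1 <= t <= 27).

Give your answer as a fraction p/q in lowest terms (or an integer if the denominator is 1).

Answer: 19179317/33554432

Derivation:
Count via complement. Let g(t,s) = #length-t paths at position s with S_1..S_t all ≠ 3.
g(t,s) = g(t-1,s-1) + g(t-1,s+1) for s ≠ 3; g(t,3) = 0.
t=0: g(0,0)=1
t=1: g(1,-1)=1 g(1,1)=1
t=2: g(2,-2)=1 g(2,0)=2 g(2,2)=1
t=3: g(3,-3)=1 g(3,-1)=3 g(3,1)=3
t=4: g(4,-4)=1 g(4,-2)=4 g(4,0)=6 g(4,2)=3
t=5: g(5,-5)=1 g(5,-3)=5 g(5,-1)=10 g(5,1)=9
t=6: g(6,-6)=1 g(6,-4)=6 g(6,-2)=15 g(6,0)=19 g(6,2)=9
t=7: g(7,-7)=1 g(7,-5)=7 g(7,-3)=21 g(7,-1)=34 g(7,1)=28
t=8: g(8,-8)=1 g(8,-6)=8 g(8,-4)=28 g(8,-2)=55 g(8,0)=62 g(8,2)=28
t=9: g(9,-9)=1 g(9,-7)=9 g(9,-5)=36 g(9,-3)=83 g(9,-1)=117 g(9,1)=90
t=10: g(10,-10)=1 g(10,-8)=10 g(10,-6)=45 g(10,-4)=119 g(10,-2)=200 g(10,0)=207 g(10,2)=90
t=11: g(11,-11)=1 g(11,-9)=11 g(11,-7)=55 g(11,-5)=164 g(11,-3)=319 g(11,-1)=407 g(11,1)=297
t=12: g(12,-12)=1 g(12,-10)=12 g(12,-8)=66 g(12,-6)=219 g(12,-4)=483 g(12,-2)=726 g(12,0)=704 g(12,2)=297
t=13: g(13,-13)=1 g(13,-11)=13 g(13,-9)=78 g(13,-7)=285 g(13,-5)=702 g(13,-3)=1209 g(13,-1)=1430 g(13,1)=1001
t=14: g(14,-14)=1 g(14,-12)=14 g(14,-10)=91 g(14,-8)=363 g(14,-6)=987 g(14,-4)=1911 g(14,-2)=2639 g(14,0)=2431 g(14,2)=1001
t=15: g(15,-15)=1 g(15,-13)=15 g(15,-11)=105 g(15,-9)=454 g(15,-7)=1350 g(15,-5)=2898 g(15,-3)=4550 g(15,-1)=5070 g(15,1)=3432
t=16: g(16,-16)=1 g(16,-14)=16 g(16,-12)=120 g(16,-10)=559 g(16,-8)=1804 g(16,-6)=4248 g(16,-4)=7448 g(16,-2)=9620 g(16,0)=8502 g(16,2)=3432
t=17: g(17,-17)=1 g(17,-15)=17 g(17,-13)=136 g(17,-11)=679 g(17,-9)=2363 g(17,-7)=6052 g(17,-5)=11696 g(17,-3)=17068 g(17,-1)=18122 g(17,1)=11934
t=18: g(18,-18)=1 g(18,-16)=18 g(18,-14)=153 g(18,-12)=815 g(18,-10)=3042 g(18,-8)=8415 g(18,-6)=17748 g(18,-4)=28764 g(18,-2)=35190 g(18,0)=30056 g(18,2)=11934
t=19: g(19,-19)=1 g(19,-17)=19 g(19,-15)=171 g(19,-13)=968 g(19,-11)=3857 g(19,-9)=11457 g(19,-7)=26163 g(19,-5)=46512 g(19,-3)=63954 g(19,-1)=65246 g(19,1)=41990
t=20: g(20,-20)=1 g(20,-18)=20 g(20,-16)=190 g(20,-14)=1139 g(20,-12)=4825 g(20,-10)=15314 g(20,-8)=37620 g(20,-6)=72675 g(20,-4)=110466 g(20,-2)=129200 g(20,0)=107236 g(20,2)=41990
t=21: g(21,-21)=1 g(21,-19)=21 g(21,-17)=210 g(21,-15)=1329 g(21,-13)=5964 g(21,-11)=20139 g(21,-9)=52934 g(21,-7)=110295 g(21,-5)=183141 g(21,-3)=239666 g(21,-1)=236436 g(21,1)=149226
t=22: g(22,-22)=1 g(22,-20)=22 g(22,-18)=231 g(22,-16)=1539 g(22,-14)=7293 g(22,-12)=26103 g(22,-10)=73073 g(22,-8)=163229 g(22,-6)=293436 g(22,-4)=422807 g(22,-2)=476102 g(22,0)=385662 g(22,2)=149226
t=23: g(23,-23)=1 g(23,-21)=23 g(23,-19)=253 g(23,-17)=1770 g(23,-15)=8832 g(23,-13)=33396 g(23,-11)=99176 g(23,-9)=236302 g(23,-7)=456665 g(23,-5)=716243 g(23,-3)=898909 g(23,-1)=861764 g(23,1)=534888
t=24: g(24,-24)=1 g(24,-22)=24 g(24,-20)=276 g(24,-18)=2023 g(24,-16)=10602 g(24,-14)=42228 g(24,-12)=132572 g(24,-10)=335478 g(24,-8)=692967 g(24,-6)=1172908 g(24,-4)=1615152 g(24,-2)=1760673 g(24,0)=1396652 g(24,2)=534888
t=25: g(25,-25)=1 g(25,-23)=25 g(25,-21)=300 g(25,-19)=2299 g(25,-17)=12625 g(25,-15)=52830 g(25,-13)=174800 g(25,-11)=468050 g(25,-9)=1028445 g(25,-7)=1865875 g(25,-5)=2788060 g(25,-3)=3375825 g(25,-1)=3157325 g(25,1)=1931540
t=26: g(26,-26)=1 g(26,-24)=26 g(26,-22)=325 g(26,-20)=2599 g(26,-18)=14924 g(26,-16)=65455 g(26,-14)=227630 g(26,-12)=642850 g(26,-10)=1496495 g(26,-8)=2894320 g(26,-6)=4653935 g(26,-4)=6163885 g(26,-2)=6533150 g(26,0)=5088865 g(26,2)=1931540
t=27: g(27,-27)=1 g(27,-25)=27 g(27,-23)=351 g(27,-21)=2924 g(27,-19)=17523 g(27,-17)=80379 g(27,-15)=293085 g(27,-13)=870480 g(27,-11)=2139345 g(27,-9)=4390815 g(27,-7)=7548255 g(27,-5)=10817820 g(27,-3)=12697035 g(27,-1)=11622015 g(27,1)=7020405
Paths never hitting 3: Σ_s g(27,s) = 57500460
Paths hitting 3: 2^27 - 57500460 = 76717268
P = 76717268/134217728 = 19179317/33554432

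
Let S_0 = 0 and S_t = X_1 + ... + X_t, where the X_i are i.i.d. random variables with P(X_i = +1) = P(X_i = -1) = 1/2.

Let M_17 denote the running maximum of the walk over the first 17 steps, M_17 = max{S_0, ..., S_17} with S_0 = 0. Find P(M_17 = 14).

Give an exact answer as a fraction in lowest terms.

Let M_17 = max(S_0,...,S_17). Use the reflection principle: for j ≥ 1, #{paths with M_17 ≥ j} = #{S_17 ≥ j} + #{S_17 ≥ j+1}.
By reflection, #{M_17 ≥ 14} = #{S_17 ≥ 14} + #{S_17 ≥ 15} = 18 + 18 = 36.
#{M_17 ≥ 15} = #{S_17 ≥ 15} + #{S_17 ≥ 16} = 18 + 1 = 19.
#{M_17 = 14} = 36 - 19 = 17.
P(M_17 = 14) = 17/131072 = 17/131072

Answer: 17/131072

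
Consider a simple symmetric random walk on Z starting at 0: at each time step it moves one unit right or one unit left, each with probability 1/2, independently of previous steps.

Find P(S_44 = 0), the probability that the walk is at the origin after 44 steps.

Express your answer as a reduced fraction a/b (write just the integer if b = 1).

To return to 0 after 44 steps: need exactly 22 steps of +1 and 22 of -1.
Favorable paths: C(44,22) = 2104098963720
Total paths: 2^44 = 17592186044416
P = 2104098963720/17592186044416 = 263012370465/2199023255552

Answer: 263012370465/2199023255552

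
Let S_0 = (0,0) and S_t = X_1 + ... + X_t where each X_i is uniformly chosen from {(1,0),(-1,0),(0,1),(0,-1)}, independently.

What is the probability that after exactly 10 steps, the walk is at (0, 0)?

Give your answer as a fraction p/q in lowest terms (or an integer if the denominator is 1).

Let h be the number of horizontal steps (so 10-h are vertical). To end at (0,0) need (h+0)/2 right-steps and ((10-h)+0)/2 up-steps.
Sum over h with 0 ≤ h ≤ 10, h ≡ 0 (mod 2), 10-h ≡ 0 (mod 2):
h=0: C(10,0)·C(0,0)·C(10,5) = 1·1·252 = 252
h=2: C(10,2)·C(2,1)·C(8,4) = 45·2·70 = 6300
h=4: C(10,4)·C(4,2)·C(6,3) = 210·6·20 = 25200
h=6: C(10,6)·C(6,3)·C(4,2) = 210·20·6 = 25200
h=8: C(10,8)·C(8,4)·C(2,1) = 45·70·2 = 6300
h=10: C(10,10)·C(10,5)·C(0,0) = 1·252·1 = 252
Total favorable: 63504
Total paths: 4^10 = 1048576
P = 63504/1048576 = 3969/65536

Answer: 3969/65536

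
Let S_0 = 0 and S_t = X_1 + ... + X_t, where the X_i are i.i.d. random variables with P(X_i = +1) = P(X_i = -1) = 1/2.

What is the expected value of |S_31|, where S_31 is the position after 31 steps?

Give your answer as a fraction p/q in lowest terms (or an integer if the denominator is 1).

Answer: 300540195/67108864

Derivation:
S_31 takes values m ≡ 1 (mod 2) with |m| ≤ 31; P(S_31=m) = C(31,(31+m)/2)/2^31.
Total paths: 2^31 = 2147483648
Distribution: P(S=-31)=1/2147483648, P(S=-29)=31/2147483648, P(S=-27)=465/2147483648, P(S=-25)=4495/2147483648, P(S=-23)=31465/2147483648, P(S=-21)=169911/2147483648, P(S=-19)=736281/2147483648, P(S=-17)=2629575/2147483648, P(S=-15)=7888725/2147483648, P(S=-13)=20160075/2147483648, P(S=-11)=44352165/2147483648, P(S=-9)=84672315/2147483648, P(S=-7)=141120525/2147483648, P(S=-5)=206253075/2147483648, P(S=-3)=265182525/2147483648, P(S=-1)=300540195/2147483648, P(S=1)=300540195/2147483648, P(S=3)=265182525/2147483648, P(S=5)=206253075/2147483648, P(S=7)=141120525/2147483648, P(S=9)=84672315/2147483648, P(S=11)=44352165/2147483648, P(S=13)=20160075/2147483648, P(S=15)=7888725/2147483648, P(S=17)=2629575/2147483648, P(S=19)=736281/2147483648, P(S=21)=169911/2147483648, P(S=23)=31465/2147483648, P(S=25)=4495/2147483648, P(S=27)=465/2147483648, P(S=29)=31/2147483648, P(S=31)=1/2147483648
E[|S_31|] = Σ_m |m|·P(S_31=m) = 9617286240/2147483648 = 300540195/67108864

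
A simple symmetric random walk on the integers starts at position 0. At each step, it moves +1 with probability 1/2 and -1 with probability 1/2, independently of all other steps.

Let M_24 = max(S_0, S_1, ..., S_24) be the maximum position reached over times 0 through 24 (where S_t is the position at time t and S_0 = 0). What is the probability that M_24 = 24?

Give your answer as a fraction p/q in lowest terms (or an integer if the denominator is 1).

Let M_24 = max(S_0,...,S_24). Use the reflection principle: for j ≥ 1, #{paths with M_24 ≥ j} = #{S_24 ≥ j} + #{S_24 ≥ j+1}.
By reflection, #{M_24 ≥ 24} = #{S_24 ≥ 24} + #{S_24 ≥ 25} = 1 + 0 = 1.
#{M_24 ≥ 25} = #{S_24 ≥ 25} + #{S_24 ≥ 26} = 0 + 0 = 0.
#{M_24 = 24} = 1 - 0 = 1.
P(M_24 = 24) = 1/16777216 = 1/16777216

Answer: 1/16777216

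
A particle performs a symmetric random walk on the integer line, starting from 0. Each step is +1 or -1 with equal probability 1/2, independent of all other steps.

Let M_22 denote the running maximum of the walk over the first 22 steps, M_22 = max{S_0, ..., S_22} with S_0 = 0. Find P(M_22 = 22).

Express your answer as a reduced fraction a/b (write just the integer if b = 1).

Answer: 1/4194304

Derivation:
Let M_22 = max(S_0,...,S_22). Use the reflection principle: for j ≥ 1, #{paths with M_22 ≥ j} = #{S_22 ≥ j} + #{S_22 ≥ j+1}.
By reflection, #{M_22 ≥ 22} = #{S_22 ≥ 22} + #{S_22 ≥ 23} = 1 + 0 = 1.
#{M_22 ≥ 23} = #{S_22 ≥ 23} + #{S_22 ≥ 24} = 0 + 0 = 0.
#{M_22 = 22} = 1 - 0 = 1.
P(M_22 = 22) = 1/4194304 = 1/4194304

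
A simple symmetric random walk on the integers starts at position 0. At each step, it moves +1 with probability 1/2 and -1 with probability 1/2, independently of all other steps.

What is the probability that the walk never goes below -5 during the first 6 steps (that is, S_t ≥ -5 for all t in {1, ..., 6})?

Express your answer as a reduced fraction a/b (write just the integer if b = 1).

Answer: 63/64

Derivation:
Let f(t,s) = #length-t paths at position s with S_1..S_t all ≥ -5.
f(t,s) = f(t-1,s-1) + f(t-1,s+1) for s ≥ -5; f(t,s) = 0 for s < -5.
t=0: f(0,0)=1
t=1: f(1,-1)=1 f(1,1)=1
t=2: f(2,-2)=1 f(2,0)=2 f(2,2)=1
t=3: f(3,-3)=1 f(3,-1)=3 f(3,1)=3 f(3,3)=1
t=4: f(4,-4)=1 f(4,-2)=4 f(4,0)=6 f(4,2)=4 f(4,4)=1
t=5: f(5,-5)=1 f(5,-3)=5 f(5,-1)=10 f(5,1)=10 f(5,3)=5 f(5,5)=1
t=6: f(6,-4)=6 f(6,-2)=15 f(6,0)=20 f(6,2)=15 f(6,4)=6 f(6,6)=1
Σ_s f(6,s) = 63
P = 63/64 = 63/64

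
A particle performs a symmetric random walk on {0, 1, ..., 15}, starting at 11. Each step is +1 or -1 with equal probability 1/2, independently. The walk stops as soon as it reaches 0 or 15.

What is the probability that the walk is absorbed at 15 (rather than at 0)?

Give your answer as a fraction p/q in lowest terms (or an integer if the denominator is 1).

Symmetric walk (p = 1/2): the harmonic-function argument gives P(hit 15 before 0 | start at 11) = a/N.
P = 11/15 = 11/15

Answer: 11/15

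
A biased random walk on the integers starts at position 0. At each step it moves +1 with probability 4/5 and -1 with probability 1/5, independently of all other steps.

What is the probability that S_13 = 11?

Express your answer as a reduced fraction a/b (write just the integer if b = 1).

Answer: 218103808/1220703125

Derivation:
To reach position 11 after 13 steps: need 12 steps of +1 and 1 step of -1.
Number of such sequences: C(13,12) = 13
Each has probability (4/5)^12 · (1/5)^1 = 16777216/1220703125
P = 13 · 16777216/1220703125 = 218103808/1220703125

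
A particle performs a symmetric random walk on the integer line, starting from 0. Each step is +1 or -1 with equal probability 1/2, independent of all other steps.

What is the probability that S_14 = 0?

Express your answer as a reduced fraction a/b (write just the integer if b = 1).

To return to 0 after 14 steps: need exactly 7 steps of +1 and 7 of -1.
Favorable paths: C(14,7) = 3432
Total paths: 2^14 = 16384
P = 3432/16384 = 429/2048

Answer: 429/2048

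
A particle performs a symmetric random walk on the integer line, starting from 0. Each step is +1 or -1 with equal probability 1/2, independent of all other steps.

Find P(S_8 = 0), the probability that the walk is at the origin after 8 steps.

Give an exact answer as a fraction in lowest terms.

Answer: 35/128

Derivation:
To return to 0 after 8 steps: need exactly 4 steps of +1 and 4 of -1.
Favorable paths: C(8,4) = 70
Total paths: 2^8 = 256
P = 70/256 = 35/128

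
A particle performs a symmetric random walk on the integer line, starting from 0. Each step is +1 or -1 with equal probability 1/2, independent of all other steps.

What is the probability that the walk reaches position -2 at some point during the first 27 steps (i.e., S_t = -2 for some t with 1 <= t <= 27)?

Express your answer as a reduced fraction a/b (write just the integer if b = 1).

Answer: 11762641/16777216

Derivation:
Count via complement. Let g(t,s) = #length-t paths at position s with S_1..S_t all ≠ -2.
g(t,s) = g(t-1,s-1) + g(t-1,s+1) for s ≠ -2; g(t,-2) = 0.
t=0: g(0,0)=1
t=1: g(1,-1)=1 g(1,1)=1
t=2: g(2,0)=2 g(2,2)=1
t=3: g(3,-1)=2 g(3,1)=3 g(3,3)=1
t=4: g(4,0)=5 g(4,2)=4 g(4,4)=1
t=5: g(5,-1)=5 g(5,1)=9 g(5,3)=5 g(5,5)=1
t=6: g(6,0)=14 g(6,2)=14 g(6,4)=6 g(6,6)=1
t=7: g(7,-1)=14 g(7,1)=28 g(7,3)=20 g(7,5)=7 g(7,7)=1
t=8: g(8,0)=42 g(8,2)=48 g(8,4)=27 g(8,6)=8 g(8,8)=1
t=9: g(9,-1)=42 g(9,1)=90 g(9,3)=75 g(9,5)=35 g(9,7)=9 g(9,9)=1
t=10: g(10,0)=132 g(10,2)=165 g(10,4)=110 g(10,6)=44 g(10,8)=10 g(10,10)=1
t=11: g(11,-1)=132 g(11,1)=297 g(11,3)=275 g(11,5)=154 g(11,7)=54 g(11,9)=11 g(11,11)=1
t=12: g(12,0)=429 g(12,2)=572 g(12,4)=429 g(12,6)=208 g(12,8)=65 g(12,10)=12 g(12,12)=1
t=13: g(13,-1)=429 g(13,1)=1001 g(13,3)=1001 g(13,5)=637 g(13,7)=273 g(13,9)=77 g(13,11)=13 g(13,13)=1
t=14: g(14,0)=1430 g(14,2)=2002 g(14,4)=1638 g(14,6)=910 g(14,8)=350 g(14,10)=90 g(14,12)=14 g(14,14)=1
t=15: g(15,-1)=1430 g(15,1)=3432 g(15,3)=3640 g(15,5)=2548 g(15,7)=1260 g(15,9)=440 g(15,11)=104 g(15,13)=15 g(15,15)=1
t=16: g(16,0)=4862 g(16,2)=7072 g(16,4)=6188 g(16,6)=3808 g(16,8)=1700 g(16,10)=544 g(16,12)=119 g(16,14)=16 g(16,16)=1
t=17: g(17,-1)=4862 g(17,1)=11934 g(17,3)=13260 g(17,5)=9996 g(17,7)=5508 g(17,9)=2244 g(17,11)=663 g(17,13)=135 g(17,15)=17 g(17,17)=1
t=18: g(18,0)=16796 g(18,2)=25194 g(18,4)=23256 g(18,6)=15504 g(18,8)=7752 g(18,10)=2907 g(18,12)=798 g(18,14)=152 g(18,16)=18 g(18,18)=1
t=19: g(19,-1)=16796 g(19,1)=41990 g(19,3)=48450 g(19,5)=38760 g(19,7)=23256 g(19,9)=10659 g(19,11)=3705 g(19,13)=950 g(19,15)=170 g(19,17)=19 g(19,19)=1
t=20: g(20,0)=58786 g(20,2)=90440 g(20,4)=87210 g(20,6)=62016 g(20,8)=33915 g(20,10)=14364 g(20,12)=4655 g(20,14)=1120 g(20,16)=189 g(20,18)=20 g(20,20)=1
t=21: g(21,-1)=58786 g(21,1)=149226 g(21,3)=177650 g(21,5)=149226 g(21,7)=95931 g(21,9)=48279 g(21,11)=19019 g(21,13)=5775 g(21,15)=1309 g(21,17)=209 g(21,19)=21 g(21,21)=1
t=22: g(22,0)=208012 g(22,2)=326876 g(22,4)=326876 g(22,6)=245157 g(22,8)=144210 g(22,10)=67298 g(22,12)=24794 g(22,14)=7084 g(22,16)=1518 g(22,18)=230 g(22,20)=22 g(22,22)=1
t=23: g(23,-1)=208012 g(23,1)=534888 g(23,3)=653752 g(23,5)=572033 g(23,7)=389367 g(23,9)=211508 g(23,11)=92092 g(23,13)=31878 g(23,15)=8602 g(23,17)=1748 g(23,19)=252 g(23,21)=23 g(23,23)=1
t=24: g(24,0)=742900 g(24,2)=1188640 g(24,4)=1225785 g(24,6)=961400 g(24,8)=600875 g(24,10)=303600 g(24,12)=123970 g(24,14)=40480 g(24,16)=10350 g(24,18)=2000 g(24,20)=275 g(24,22)=24 g(24,24)=1
t=25: g(25,-1)=742900 g(25,1)=1931540 g(25,3)=2414425 g(25,5)=2187185 g(25,7)=1562275 g(25,9)=904475 g(25,11)=427570 g(25,13)=164450 g(25,15)=50830 g(25,17)=12350 g(25,19)=2275 g(25,21)=299 g(25,23)=25 g(25,25)=1
t=26: g(26,0)=2674440 g(26,2)=4345965 g(26,4)=4601610 g(26,6)=3749460 g(26,8)=2466750 g(26,10)=1332045 g(26,12)=592020 g(26,14)=215280 g(26,16)=63180 g(26,18)=14625 g(26,20)=2574 g(26,22)=324 g(26,24)=26 g(26,26)=1
t=27: g(27,-1)=2674440 g(27,1)=7020405 g(27,3)=8947575 g(27,5)=8351070 g(27,7)=6216210 g(27,9)=3798795 g(27,11)=1924065 g(27,13)=807300 g(27,15)=278460 g(27,17)=77805 g(27,19)=17199 g(27,21)=2898 g(27,23)=350 g(27,25)=27 g(27,27)=1
Paths never hitting -2: Σ_s g(27,s) = 40116600
Paths hitting -2: 2^27 - 40116600 = 94101128
P = 94101128/134217728 = 11762641/16777216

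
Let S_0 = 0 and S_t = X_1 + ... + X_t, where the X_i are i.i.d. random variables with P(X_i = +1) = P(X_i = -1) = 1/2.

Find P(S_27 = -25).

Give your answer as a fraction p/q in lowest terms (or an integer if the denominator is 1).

To reach position -25 after 27 steps: need 1 step of +1 and 26 of -1.
Favorable paths: C(27,1) = 27
Total paths: 2^27 = 134217728
P = 27/134217728 = 27/134217728

Answer: 27/134217728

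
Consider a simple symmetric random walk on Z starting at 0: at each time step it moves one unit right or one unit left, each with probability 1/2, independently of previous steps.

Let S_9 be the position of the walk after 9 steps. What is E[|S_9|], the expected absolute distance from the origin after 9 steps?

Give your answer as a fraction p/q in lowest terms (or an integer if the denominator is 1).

Answer: 315/128

Derivation:
S_9 takes values m ≡ 1 (mod 2) with |m| ≤ 9; P(S_9=m) = C(9,(9+m)/2)/2^9.
Total paths: 2^9 = 512
Distribution: P(S=-9)=1/512, P(S=-7)=9/512, P(S=-5)=36/512, P(S=-3)=84/512, P(S=-1)=126/512, P(S=1)=126/512, P(S=3)=84/512, P(S=5)=36/512, P(S=7)=9/512, P(S=9)=1/512
E[|S_9|] = Σ_m |m|·P(S_9=m) = 1260/512 = 315/128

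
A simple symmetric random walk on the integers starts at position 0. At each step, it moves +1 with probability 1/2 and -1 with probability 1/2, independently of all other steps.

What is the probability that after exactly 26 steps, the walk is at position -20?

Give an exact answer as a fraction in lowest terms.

To reach position -20 after 26 steps: need 3 steps of +1 and 23 of -1.
Favorable paths: C(26,3) = 2600
Total paths: 2^26 = 67108864
P = 2600/67108864 = 325/8388608

Answer: 325/8388608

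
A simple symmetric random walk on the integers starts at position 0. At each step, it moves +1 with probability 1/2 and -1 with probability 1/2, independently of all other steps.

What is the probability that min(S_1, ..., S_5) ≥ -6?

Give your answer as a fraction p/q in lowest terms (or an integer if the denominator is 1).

Answer: 1

Derivation:
Let f(t,s) = #length-t paths at position s with S_1..S_t all ≥ -6.
f(t,s) = f(t-1,s-1) + f(t-1,s+1) for s ≥ -6; f(t,s) = 0 for s < -6.
t=0: f(0,0)=1
t=1: f(1,-1)=1 f(1,1)=1
t=2: f(2,-2)=1 f(2,0)=2 f(2,2)=1
t=3: f(3,-3)=1 f(3,-1)=3 f(3,1)=3 f(3,3)=1
t=4: f(4,-4)=1 f(4,-2)=4 f(4,0)=6 f(4,2)=4 f(4,4)=1
t=5: f(5,-5)=1 f(5,-3)=5 f(5,-1)=10 f(5,1)=10 f(5,3)=5 f(5,5)=1
Σ_s f(5,s) = 32
P = 32/32 = 1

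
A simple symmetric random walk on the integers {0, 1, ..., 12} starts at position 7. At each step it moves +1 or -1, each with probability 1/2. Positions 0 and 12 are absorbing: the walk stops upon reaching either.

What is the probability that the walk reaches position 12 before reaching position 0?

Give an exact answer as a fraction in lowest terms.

Answer: 7/12

Derivation:
Symmetric walk (p = 1/2): the harmonic-function argument gives P(hit 12 before 0 | start at 7) = a/N.
P = 7/12 = 7/12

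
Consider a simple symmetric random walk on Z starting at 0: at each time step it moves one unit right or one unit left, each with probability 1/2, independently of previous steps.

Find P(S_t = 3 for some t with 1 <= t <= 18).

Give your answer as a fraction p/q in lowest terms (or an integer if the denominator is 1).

Count via complement. Let g(t,s) = #length-t paths at position s with S_1..S_t all ≠ 3.
g(t,s) = g(t-1,s-1) + g(t-1,s+1) for s ≠ 3; g(t,3) = 0.
t=0: g(0,0)=1
t=1: g(1,-1)=1 g(1,1)=1
t=2: g(2,-2)=1 g(2,0)=2 g(2,2)=1
t=3: g(3,-3)=1 g(3,-1)=3 g(3,1)=3
t=4: g(4,-4)=1 g(4,-2)=4 g(4,0)=6 g(4,2)=3
t=5: g(5,-5)=1 g(5,-3)=5 g(5,-1)=10 g(5,1)=9
t=6: g(6,-6)=1 g(6,-4)=6 g(6,-2)=15 g(6,0)=19 g(6,2)=9
t=7: g(7,-7)=1 g(7,-5)=7 g(7,-3)=21 g(7,-1)=34 g(7,1)=28
t=8: g(8,-8)=1 g(8,-6)=8 g(8,-4)=28 g(8,-2)=55 g(8,0)=62 g(8,2)=28
t=9: g(9,-9)=1 g(9,-7)=9 g(9,-5)=36 g(9,-3)=83 g(9,-1)=117 g(9,1)=90
t=10: g(10,-10)=1 g(10,-8)=10 g(10,-6)=45 g(10,-4)=119 g(10,-2)=200 g(10,0)=207 g(10,2)=90
t=11: g(11,-11)=1 g(11,-9)=11 g(11,-7)=55 g(11,-5)=164 g(11,-3)=319 g(11,-1)=407 g(11,1)=297
t=12: g(12,-12)=1 g(12,-10)=12 g(12,-8)=66 g(12,-6)=219 g(12,-4)=483 g(12,-2)=726 g(12,0)=704 g(12,2)=297
t=13: g(13,-13)=1 g(13,-11)=13 g(13,-9)=78 g(13,-7)=285 g(13,-5)=702 g(13,-3)=1209 g(13,-1)=1430 g(13,1)=1001
t=14: g(14,-14)=1 g(14,-12)=14 g(14,-10)=91 g(14,-8)=363 g(14,-6)=987 g(14,-4)=1911 g(14,-2)=2639 g(14,0)=2431 g(14,2)=1001
t=15: g(15,-15)=1 g(15,-13)=15 g(15,-11)=105 g(15,-9)=454 g(15,-7)=1350 g(15,-5)=2898 g(15,-3)=4550 g(15,-1)=5070 g(15,1)=3432
t=16: g(16,-16)=1 g(16,-14)=16 g(16,-12)=120 g(16,-10)=559 g(16,-8)=1804 g(16,-6)=4248 g(16,-4)=7448 g(16,-2)=9620 g(16,0)=8502 g(16,2)=3432
t=17: g(17,-17)=1 g(17,-15)=17 g(17,-13)=136 g(17,-11)=679 g(17,-9)=2363 g(17,-7)=6052 g(17,-5)=11696 g(17,-3)=17068 g(17,-1)=18122 g(17,1)=11934
t=18: g(18,-18)=1 g(18,-16)=18 g(18,-14)=153 g(18,-12)=815 g(18,-10)=3042 g(18,-8)=8415 g(18,-6)=17748 g(18,-4)=28764 g(18,-2)=35190 g(18,0)=30056 g(18,2)=11934
Paths never hitting 3: Σ_s g(18,s) = 136136
Paths hitting 3: 2^18 - 136136 = 126008
P = 126008/262144 = 15751/32768

Answer: 15751/32768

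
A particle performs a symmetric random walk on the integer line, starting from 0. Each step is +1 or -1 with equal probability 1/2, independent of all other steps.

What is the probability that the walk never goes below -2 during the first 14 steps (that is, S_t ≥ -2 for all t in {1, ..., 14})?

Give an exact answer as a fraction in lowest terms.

Let f(t,s) = #length-t paths at position s with S_1..S_t all ≥ -2.
f(t,s) = f(t-1,s-1) + f(t-1,s+1) for s ≥ -2; f(t,s) = 0 for s < -2.
t=0: f(0,0)=1
t=1: f(1,-1)=1 f(1,1)=1
t=2: f(2,-2)=1 f(2,0)=2 f(2,2)=1
t=3: f(3,-1)=3 f(3,1)=3 f(3,3)=1
t=4: f(4,-2)=3 f(4,0)=6 f(4,2)=4 f(4,4)=1
t=5: f(5,-1)=9 f(5,1)=10 f(5,3)=5 f(5,5)=1
t=6: f(6,-2)=9 f(6,0)=19 f(6,2)=15 f(6,4)=6 f(6,6)=1
t=7: f(7,-1)=28 f(7,1)=34 f(7,3)=21 f(7,5)=7 f(7,7)=1
t=8: f(8,-2)=28 f(8,0)=62 f(8,2)=55 f(8,4)=28 f(8,6)=8 f(8,8)=1
t=9: f(9,-1)=90 f(9,1)=117 f(9,3)=83 f(9,5)=36 f(9,7)=9 f(9,9)=1
t=10: f(10,-2)=90 f(10,0)=207 f(10,2)=200 f(10,4)=119 f(10,6)=45 f(10,8)=10 f(10,10)=1
t=11: f(11,-1)=297 f(11,1)=407 f(11,3)=319 f(11,5)=164 f(11,7)=55 f(11,9)=11 f(11,11)=1
t=12: f(12,-2)=297 f(12,0)=704 f(12,2)=726 f(12,4)=483 f(12,6)=219 f(12,8)=66 f(12,10)=12 f(12,12)=1
t=13: f(13,-1)=1001 f(13,1)=1430 f(13,3)=1209 f(13,5)=702 f(13,7)=285 f(13,9)=78 f(13,11)=13 f(13,13)=1
t=14: f(14,-2)=1001 f(14,0)=2431 f(14,2)=2639 f(14,4)=1911 f(14,6)=987 f(14,8)=363 f(14,10)=91 f(14,12)=14 f(14,14)=1
Σ_s f(14,s) = 9438
P = 9438/16384 = 4719/8192

Answer: 4719/8192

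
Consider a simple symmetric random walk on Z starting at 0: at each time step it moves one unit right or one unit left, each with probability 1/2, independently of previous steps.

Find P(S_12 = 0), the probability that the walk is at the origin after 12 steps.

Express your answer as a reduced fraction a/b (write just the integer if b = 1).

Answer: 231/1024

Derivation:
To return to 0 after 12 steps: need exactly 6 steps of +1 and 6 of -1.
Favorable paths: C(12,6) = 924
Total paths: 2^12 = 4096
P = 924/4096 = 231/1024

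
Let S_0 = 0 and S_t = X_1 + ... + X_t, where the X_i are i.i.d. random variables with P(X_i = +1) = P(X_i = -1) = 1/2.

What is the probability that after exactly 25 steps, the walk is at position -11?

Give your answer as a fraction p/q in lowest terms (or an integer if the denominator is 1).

Answer: 120175/8388608

Derivation:
To reach position -11 after 25 steps: need 7 steps of +1 and 18 of -1.
Favorable paths: C(25,7) = 480700
Total paths: 2^25 = 33554432
P = 480700/33554432 = 120175/8388608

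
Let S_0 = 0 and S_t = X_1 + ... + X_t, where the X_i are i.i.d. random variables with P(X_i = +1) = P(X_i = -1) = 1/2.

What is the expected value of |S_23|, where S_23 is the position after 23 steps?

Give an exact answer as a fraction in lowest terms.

S_23 takes values m ≡ 1 (mod 2) with |m| ≤ 23; P(S_23=m) = C(23,(23+m)/2)/2^23.
Total paths: 2^23 = 8388608
Distribution: P(S=-23)=1/8388608, P(S=-21)=23/8388608, P(S=-19)=253/8388608, P(S=-17)=1771/8388608, P(S=-15)=8855/8388608, P(S=-13)=33649/8388608, P(S=-11)=100947/8388608, P(S=-9)=245157/8388608, P(S=-7)=490314/8388608, P(S=-5)=817190/8388608, P(S=-3)=1144066/8388608, P(S=-1)=1352078/8388608, P(S=1)=1352078/8388608, P(S=3)=1144066/8388608, P(S=5)=817190/8388608, P(S=7)=490314/8388608, P(S=9)=245157/8388608, P(S=11)=100947/8388608, P(S=13)=33649/8388608, P(S=15)=8855/8388608, P(S=17)=1771/8388608, P(S=19)=253/8388608, P(S=21)=23/8388608, P(S=23)=1/8388608
E[|S_23|] = Σ_m |m|·P(S_23=m) = 32449872/8388608 = 2028117/524288

Answer: 2028117/524288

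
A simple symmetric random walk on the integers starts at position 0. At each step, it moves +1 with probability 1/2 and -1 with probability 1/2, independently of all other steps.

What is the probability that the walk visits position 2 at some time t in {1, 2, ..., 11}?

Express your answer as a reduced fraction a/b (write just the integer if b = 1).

Count via complement. Let g(t,s) = #length-t paths at position s with S_1..S_t all ≠ 2.
g(t,s) = g(t-1,s-1) + g(t-1,s+1) for s ≠ 2; g(t,2) = 0.
t=0: g(0,0)=1
t=1: g(1,-1)=1 g(1,1)=1
t=2: g(2,-2)=1 g(2,0)=2
t=3: g(3,-3)=1 g(3,-1)=3 g(3,1)=2
t=4: g(4,-4)=1 g(4,-2)=4 g(4,0)=5
t=5: g(5,-5)=1 g(5,-3)=5 g(5,-1)=9 g(5,1)=5
t=6: g(6,-6)=1 g(6,-4)=6 g(6,-2)=14 g(6,0)=14
t=7: g(7,-7)=1 g(7,-5)=7 g(7,-3)=20 g(7,-1)=28 g(7,1)=14
t=8: g(8,-8)=1 g(8,-6)=8 g(8,-4)=27 g(8,-2)=48 g(8,0)=42
t=9: g(9,-9)=1 g(9,-7)=9 g(9,-5)=35 g(9,-3)=75 g(9,-1)=90 g(9,1)=42
t=10: g(10,-10)=1 g(10,-8)=10 g(10,-6)=44 g(10,-4)=110 g(10,-2)=165 g(10,0)=132
t=11: g(11,-11)=1 g(11,-9)=11 g(11,-7)=54 g(11,-5)=154 g(11,-3)=275 g(11,-1)=297 g(11,1)=132
Paths never hitting 2: Σ_s g(11,s) = 924
Paths hitting 2: 2^11 - 924 = 1124
P = 1124/2048 = 281/512

Answer: 281/512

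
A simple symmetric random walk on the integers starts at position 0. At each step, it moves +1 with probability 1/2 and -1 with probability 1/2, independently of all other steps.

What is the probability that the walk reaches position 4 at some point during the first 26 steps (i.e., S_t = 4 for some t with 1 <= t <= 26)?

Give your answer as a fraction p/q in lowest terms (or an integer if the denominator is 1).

Count via complement. Let g(t,s) = #length-t paths at position s with S_1..S_t all ≠ 4.
g(t,s) = g(t-1,s-1) + g(t-1,s+1) for s ≠ 4; g(t,4) = 0.
t=0: g(0,0)=1
t=1: g(1,-1)=1 g(1,1)=1
t=2: g(2,-2)=1 g(2,0)=2 g(2,2)=1
t=3: g(3,-3)=1 g(3,-1)=3 g(3,1)=3 g(3,3)=1
t=4: g(4,-4)=1 g(4,-2)=4 g(4,0)=6 g(4,2)=4
t=5: g(5,-5)=1 g(5,-3)=5 g(5,-1)=10 g(5,1)=10 g(5,3)=4
t=6: g(6,-6)=1 g(6,-4)=6 g(6,-2)=15 g(6,0)=20 g(6,2)=14
t=7: g(7,-7)=1 g(7,-5)=7 g(7,-3)=21 g(7,-1)=35 g(7,1)=34 g(7,3)=14
t=8: g(8,-8)=1 g(8,-6)=8 g(8,-4)=28 g(8,-2)=56 g(8,0)=69 g(8,2)=48
t=9: g(9,-9)=1 g(9,-7)=9 g(9,-5)=36 g(9,-3)=84 g(9,-1)=125 g(9,1)=117 g(9,3)=48
t=10: g(10,-10)=1 g(10,-8)=10 g(10,-6)=45 g(10,-4)=120 g(10,-2)=209 g(10,0)=242 g(10,2)=165
t=11: g(11,-11)=1 g(11,-9)=11 g(11,-7)=55 g(11,-5)=165 g(11,-3)=329 g(11,-1)=451 g(11,1)=407 g(11,3)=165
t=12: g(12,-12)=1 g(12,-10)=12 g(12,-8)=66 g(12,-6)=220 g(12,-4)=494 g(12,-2)=780 g(12,0)=858 g(12,2)=572
t=13: g(13,-13)=1 g(13,-11)=13 g(13,-9)=78 g(13,-7)=286 g(13,-5)=714 g(13,-3)=1274 g(13,-1)=1638 g(13,1)=1430 g(13,3)=572
t=14: g(14,-14)=1 g(14,-12)=14 g(14,-10)=91 g(14,-8)=364 g(14,-6)=1000 g(14,-4)=1988 g(14,-2)=2912 g(14,0)=3068 g(14,2)=2002
t=15: g(15,-15)=1 g(15,-13)=15 g(15,-11)=105 g(15,-9)=455 g(15,-7)=1364 g(15,-5)=2988 g(15,-3)=4900 g(15,-1)=5980 g(15,1)=5070 g(15,3)=2002
t=16: g(16,-16)=1 g(16,-14)=16 g(16,-12)=120 g(16,-10)=560 g(16,-8)=1819 g(16,-6)=4352 g(16,-4)=7888 g(16,-2)=10880 g(16,0)=11050 g(16,2)=7072
t=17: g(17,-17)=1 g(17,-15)=17 g(17,-13)=136 g(17,-11)=680 g(17,-9)=2379 g(17,-7)=6171 g(17,-5)=12240 g(17,-3)=18768 g(17,-1)=21930 g(17,1)=18122 g(17,3)=7072
t=18: g(18,-18)=1 g(18,-16)=18 g(18,-14)=153 g(18,-12)=816 g(18,-10)=3059 g(18,-8)=8550 g(18,-6)=18411 g(18,-4)=31008 g(18,-2)=40698 g(18,0)=40052 g(18,2)=25194
t=19: g(19,-19)=1 g(19,-17)=19 g(19,-15)=171 g(19,-13)=969 g(19,-11)=3875 g(19,-9)=11609 g(19,-7)=26961 g(19,-5)=49419 g(19,-3)=71706 g(19,-1)=80750 g(19,1)=65246 g(19,3)=25194
t=20: g(20,-20)=1 g(20,-18)=20 g(20,-16)=190 g(20,-14)=1140 g(20,-12)=4844 g(20,-10)=15484 g(20,-8)=38570 g(20,-6)=76380 g(20,-4)=121125 g(20,-2)=152456 g(20,0)=145996 g(20,2)=90440
t=21: g(21,-21)=1 g(21,-19)=21 g(21,-17)=210 g(21,-15)=1330 g(21,-13)=5984 g(21,-11)=20328 g(21,-9)=54054 g(21,-7)=114950 g(21,-5)=197505 g(21,-3)=273581 g(21,-1)=298452 g(21,1)=236436 g(21,3)=90440
t=22: g(22,-22)=1 g(22,-20)=22 g(22,-18)=231 g(22,-16)=1540 g(22,-14)=7314 g(22,-12)=26312 g(22,-10)=74382 g(22,-8)=169004 g(22,-6)=312455 g(22,-4)=471086 g(22,-2)=572033 g(22,0)=534888 g(22,2)=326876
t=23: g(23,-23)=1 g(23,-21)=23 g(23,-19)=253 g(23,-17)=1771 g(23,-15)=8854 g(23,-13)=33626 g(23,-11)=100694 g(23,-9)=243386 g(23,-7)=481459 g(23,-5)=783541 g(23,-3)=1043119 g(23,-1)=1106921 g(23,1)=861764 g(23,3)=326876
t=24: g(24,-24)=1 g(24,-22)=24 g(24,-20)=276 g(24,-18)=2024 g(24,-16)=10625 g(24,-14)=42480 g(24,-12)=134320 g(24,-10)=344080 g(24,-8)=724845 g(24,-6)=1265000 g(24,-4)=1826660 g(24,-2)=2150040 g(24,0)=1968685 g(24,2)=1188640
t=25: g(25,-25)=1 g(25,-23)=25 g(25,-21)=300 g(25,-19)=2300 g(25,-17)=12649 g(25,-15)=53105 g(25,-13)=176800 g(25,-11)=478400 g(25,-9)=1068925 g(25,-7)=1989845 g(25,-5)=3091660 g(25,-3)=3976700 g(25,-1)=4118725 g(25,1)=3157325 g(25,3)=1188640
t=26: g(26,-26)=1 g(26,-24)=26 g(26,-22)=325 g(26,-20)=2600 g(26,-18)=14949 g(26,-16)=65754 g(26,-14)=229905 g(26,-12)=655200 g(26,-10)=1547325 g(26,-8)=3058770 g(26,-6)=5081505 g(26,-4)=7068360 g(26,-2)=8095425 g(26,0)=7276050 g(26,2)=4345965
Paths never hitting 4: Σ_s g(26,s) = 37442160
Paths hitting 4: 2^26 - 37442160 = 29666704
P = 29666704/67108864 = 1854169/4194304

Answer: 1854169/4194304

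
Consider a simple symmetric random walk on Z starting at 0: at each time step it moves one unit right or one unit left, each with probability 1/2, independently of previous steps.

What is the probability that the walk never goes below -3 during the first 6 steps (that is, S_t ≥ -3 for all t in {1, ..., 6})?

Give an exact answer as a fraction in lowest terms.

Let f(t,s) = #length-t paths at position s with S_1..S_t all ≥ -3.
f(t,s) = f(t-1,s-1) + f(t-1,s+1) for s ≥ -3; f(t,s) = 0 for s < -3.
t=0: f(0,0)=1
t=1: f(1,-1)=1 f(1,1)=1
t=2: f(2,-2)=1 f(2,0)=2 f(2,2)=1
t=3: f(3,-3)=1 f(3,-1)=3 f(3,1)=3 f(3,3)=1
t=4: f(4,-2)=4 f(4,0)=6 f(4,2)=4 f(4,4)=1
t=5: f(5,-3)=4 f(5,-1)=10 f(5,1)=10 f(5,3)=5 f(5,5)=1
t=6: f(6,-2)=14 f(6,0)=20 f(6,2)=15 f(6,4)=6 f(6,6)=1
Σ_s f(6,s) = 56
P = 56/64 = 7/8

Answer: 7/8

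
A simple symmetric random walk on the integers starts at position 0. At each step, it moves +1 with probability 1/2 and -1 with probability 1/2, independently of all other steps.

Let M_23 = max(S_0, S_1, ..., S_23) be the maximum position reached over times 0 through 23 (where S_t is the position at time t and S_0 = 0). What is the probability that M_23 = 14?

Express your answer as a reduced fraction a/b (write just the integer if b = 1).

Answer: 8855/8388608

Derivation:
Let M_23 = max(S_0,...,S_23). Use the reflection principle: for j ≥ 1, #{paths with M_23 ≥ j} = #{S_23 ≥ j} + #{S_23 ≥ j+1}.
By reflection, #{M_23 ≥ 14} = #{S_23 ≥ 14} + #{S_23 ≥ 15} = 10903 + 10903 = 21806.
#{M_23 ≥ 15} = #{S_23 ≥ 15} + #{S_23 ≥ 16} = 10903 + 2048 = 12951.
#{M_23 = 14} = 21806 - 12951 = 8855.
P(M_23 = 14) = 8855/8388608 = 8855/8388608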